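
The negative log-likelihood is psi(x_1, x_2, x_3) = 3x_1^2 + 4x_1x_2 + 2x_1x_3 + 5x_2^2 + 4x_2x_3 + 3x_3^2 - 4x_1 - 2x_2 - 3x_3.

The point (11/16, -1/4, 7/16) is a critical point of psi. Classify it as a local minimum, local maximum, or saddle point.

The Hessian is constant: H = [[6, 4, 2], [4, 10, 4], [2, 4, 6]].
Leading principal minors: Δ₁ = 6, Δ₂ = 44, Δ₃ = 192.
All leading minors are positive, so H is positive definite: a local minimum.

local minimum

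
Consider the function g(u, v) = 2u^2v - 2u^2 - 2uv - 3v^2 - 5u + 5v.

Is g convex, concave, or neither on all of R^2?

The term 2u^2v is cubic, so the Hessian is not constant.
∂²g/∂u² = 4v - 4, which takes both signs as v varies (negative for sufficiently negative v). A diagonal entry of the Hessian changing sign means the Hessian is neither positive- nor negative-semidefinite on all of R^2.

neither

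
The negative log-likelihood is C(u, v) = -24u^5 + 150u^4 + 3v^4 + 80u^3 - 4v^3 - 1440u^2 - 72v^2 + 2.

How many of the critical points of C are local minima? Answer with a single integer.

4

C separates as a function of u plus a function of v, so ∇C=0 decouples.
∂C/∂u = -120u(u - 4)(u - 3)(u + 2) = 0 at u ∈ {-2, 0, 3, 4}; ∂C/∂v = 12v(v - 4)(v + 3) = 0 at v ∈ {-3, 0, 4}.
The Hessian is diagonal: diag(C_uu, C_vv). Second derivatives: C_uu(-2)=7200, C_uu(0)=-2880, C_uu(3)=1800, C_uu(4)=-2880; C_vv(-3)=252, C_vv(0)=-144, C_vv(4)=336.
Local minima occur where both diagonal entries positive: (-2, -3), (-2, 4), (3, -3), (3, 4). Count: 4.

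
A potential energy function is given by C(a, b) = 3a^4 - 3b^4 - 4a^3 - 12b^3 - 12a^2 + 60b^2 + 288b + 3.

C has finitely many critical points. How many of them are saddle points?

C separates as a function of a plus a function of b, so ∇C=0 decouples.
∂C/∂a = 12a(a - 2)(a + 1) = 0 at a ∈ {-1, 0, 2}; ∂C/∂b = -12(b - 3)(b + 2)(b + 4) = 0 at b ∈ {-4, -2, 3}.
The Hessian is diagonal: diag(C_aa, C_bb). Second derivatives: C_aa(-1)=36, C_aa(0)=-24, C_aa(2)=72; C_bb(-4)=-168, C_bb(-2)=120, C_bb(3)=-420.
Saddle points occur where the two diagonal entries have opposite signs: (-1, -4), (-1, 3), (0, -2), (2, -4), (2, 3). Count: 5.

5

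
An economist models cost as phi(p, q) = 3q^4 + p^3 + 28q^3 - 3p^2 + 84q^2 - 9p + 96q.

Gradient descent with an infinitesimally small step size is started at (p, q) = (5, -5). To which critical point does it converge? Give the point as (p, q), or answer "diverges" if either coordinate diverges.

(3, -4)

phi is separable, so gradient descent decouples: p follows -∂phi/∂p, q follows -∂phi/∂q.
∂phi/∂p = 3(p - 3)(p + 1); at p=5 this is 36, so p decreases.
∂phi/∂q = 12(q + 1)(q + 2)(q + 4); at q=-5 this is -144, so q increases.
p converges to its nearest critical value 3 (a local min of the p-part); q converges to -4. The iterate converges to (3, -4).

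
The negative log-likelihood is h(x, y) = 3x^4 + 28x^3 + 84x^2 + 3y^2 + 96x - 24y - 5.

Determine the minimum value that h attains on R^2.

-117

h(x,y) separates as P(x) + Q(y) − 5, so its minimum is min P + min Q − 5.
P'(x) = 12(x + 1)(x + 2)(x + 4) vanishes at x ∈ {-4, -2, -1}; Q'(y) = 6y - 24 vanishes at y ∈ {4}.
Local minima of P (where P''>0): P(-4)=-64, P(-1)=-37. Local minima of Q: Q(4)=-48.
So the global minimum of h is P(-4) + Q(4) − 5 = -64 − 48 − 5 = -117, attained at (-4, 4).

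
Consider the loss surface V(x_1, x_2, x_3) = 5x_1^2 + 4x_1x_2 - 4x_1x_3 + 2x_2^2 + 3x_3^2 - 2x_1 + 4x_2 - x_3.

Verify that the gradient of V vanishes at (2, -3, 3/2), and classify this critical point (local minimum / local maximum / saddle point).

∇V = (10x_1 + 4x_2 - 4x_3 - 2, 4x_1 + 4x_2 + 4, -4x_1 + 6x_3 - 1); substituting (2, -3, 3/2) gives ∇V = (0, 0, 0), so (2, -3, 3/2) is indeed a critical point.
The Hessian is constant: H = [[10, 4, -4], [4, 4, 0], [-4, 0, 6]].
Leading principal minors: Δ₁ = 10, Δ₂ = 24, Δ₃ = 80.
All leading minors are positive, so H is positive definite: a local minimum.

local minimum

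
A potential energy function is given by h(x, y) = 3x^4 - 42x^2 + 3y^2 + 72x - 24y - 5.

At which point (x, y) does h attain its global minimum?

(-3, 4)

h(x,y) separates as P(x) + Q(y) − 5, so its minimum is min P + min Q − 5.
P'(x) = 12(x - 2)(x - 1)(x + 3) vanishes at x ∈ {-3, 1, 2}; Q'(y) = 6y - 24 vanishes at y ∈ {4}.
Local minima of P (where P''>0): P(-3)=-351, P(2)=24. Local minima of Q: Q(4)=-48.
So the global minimum of h is P(-3) + Q(4) − 5 = -351 − 48 − 5 = -404, attained at (-3, 4).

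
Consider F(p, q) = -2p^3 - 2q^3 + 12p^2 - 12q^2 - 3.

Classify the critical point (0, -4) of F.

The mixed partial ∂²F/∂p∂q is 0, so the Hessian at any point is diag(F_pp, F_qq) = diag(12(-p + 2), -12(q + 2)).
At (0, -4): H = diag(24, 24).
Both eigenvalues are positive, so H is positive definite: a local minimum.

local minimum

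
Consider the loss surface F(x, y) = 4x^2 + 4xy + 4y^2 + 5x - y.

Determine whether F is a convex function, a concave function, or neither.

convex

F is quadratic, so its Hessian is the constant matrix H = [[8, 4], [4, 8]].
det(H) = 48, tr(H) = 16.
det(H) > 0 and tr(H) > 0, so H is positive definite everywhere: convex.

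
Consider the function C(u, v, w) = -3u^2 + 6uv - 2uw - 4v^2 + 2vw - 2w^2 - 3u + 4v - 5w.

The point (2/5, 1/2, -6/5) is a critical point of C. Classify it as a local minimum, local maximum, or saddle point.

The Hessian is constant: H = [[-6, 6, -2], [6, -8, 2], [-2, 2, -4]].
Leading principal minors: Δ₁ = -6, Δ₂ = 12, Δ₃ = -40.
The minors alternate sign starting negative (−, +, −), so H is negative definite: a local maximum.

local maximum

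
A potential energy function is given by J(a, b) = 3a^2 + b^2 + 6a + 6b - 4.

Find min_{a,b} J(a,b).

J(a,b) separates as P(a) + Q(b) − 4, so its minimum is min P + min Q − 4.
P'(a) = 6a + 6 vanishes at a ∈ {-1}; Q'(b) = 2b + 6 vanishes at b ∈ {-3}.
Local minima of P (where P''>0): P(-1)=-3. Local minima of Q: Q(-3)=-9.
So the global minimum of J is P(-1) + Q(-3) − 4 = -3 − 9 − 4 = -16, attained at (-1, -3).

-16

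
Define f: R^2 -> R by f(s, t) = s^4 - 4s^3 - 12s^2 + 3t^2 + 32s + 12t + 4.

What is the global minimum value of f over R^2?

-72

f(s,t) separates as P(s) + Q(t) + 4, so its minimum is min P + min Q + 4.
P'(s) = 4(s - 4)(s - 1)(s + 2) vanishes at s ∈ {-2, 1, 4}; Q'(t) = 6(t + 2) vanishes at t ∈ {-2}.
Local minima of P (where P''>0): P(-2)=-64, P(4)=-64. Local minima of Q: Q(-2)=-12.
So the global minimum of f is P(-2) + Q(-2) + 4 = -64 − 12 + 4 = -72, attained at (-2, -2).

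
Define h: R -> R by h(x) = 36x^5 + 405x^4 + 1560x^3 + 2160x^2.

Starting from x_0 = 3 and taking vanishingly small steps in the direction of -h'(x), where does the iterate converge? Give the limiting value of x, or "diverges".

h'(x) = 180x(x + 2)(x + 3)(x + 4), so h'(3) = 113400.
Gradient descent moves in the -h' direction, i.e. x is decreasing.
The nearest critical point in that direction is x = 0, where h'' = 4320 > 0 (a local minimum). The iterate converges there.

0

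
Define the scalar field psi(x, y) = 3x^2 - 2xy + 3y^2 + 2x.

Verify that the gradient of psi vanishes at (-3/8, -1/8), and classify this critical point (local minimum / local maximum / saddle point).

∇psi = (6x - 2y + 2, -2x + 6y); substituting (-3/8, -1/8) gives ∇psi = (0, 0), so (-3/8, -1/8) is indeed a critical point.
The Hessian of psi is constant: H = [[6, -2], [-2, 6]].
det(H) = 6·6 − (-2)² = 32.
det(H) > 0 and tr(H) = 12 > 0, so H is positive definite and the point is a local minimum.

local minimum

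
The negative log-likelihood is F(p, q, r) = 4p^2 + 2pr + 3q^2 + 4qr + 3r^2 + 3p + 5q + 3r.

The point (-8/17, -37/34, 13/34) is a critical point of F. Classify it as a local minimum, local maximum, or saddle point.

The Hessian is constant: H = [[8, 0, 2], [0, 6, 4], [2, 4, 6]].
Leading principal minors: Δ₁ = 8, Δ₂ = 48, Δ₃ = 136.
All leading minors are positive, so H is positive definite: a local minimum.

local minimum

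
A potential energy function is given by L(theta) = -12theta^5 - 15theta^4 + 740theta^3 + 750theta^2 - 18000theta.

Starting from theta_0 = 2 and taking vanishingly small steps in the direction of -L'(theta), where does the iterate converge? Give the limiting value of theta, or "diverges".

L'(theta) = -60(theta - 5)(theta - 3)(theta + 4)(theta + 5), so L'(2) = -7560.
Gradient descent moves in the -L' direction, i.e. theta is increasing.
The nearest critical point in that direction is theta = 3, where L'' = 6720 > 0 (a local minimum). The iterate converges there.

3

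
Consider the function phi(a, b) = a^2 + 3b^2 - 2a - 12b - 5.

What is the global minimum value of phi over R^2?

-18

phi(a,b) separates as P(a) + Q(b) − 5, so its minimum is min P + min Q − 5.
P'(a) = 2a - 2 vanishes at a ∈ {1}; Q'(b) = 6b - 12 vanishes at b ∈ {2}.
Local minima of P (where P''>0): P(1)=-1. Local minima of Q: Q(2)=-12.
So the global minimum of phi is P(1) + Q(2) − 5 = -1 − 12 − 5 = -18, attained at (1, 2).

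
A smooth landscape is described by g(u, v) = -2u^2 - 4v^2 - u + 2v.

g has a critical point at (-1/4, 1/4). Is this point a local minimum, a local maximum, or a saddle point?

The Hessian of g is constant: H = [[-4, 0], [0, -8]].
det(H) = (-4)·(-8) − 0² = 32.
det(H) > 0 and tr(H) = -12 < 0, so H is negative definite and the point is a local maximum.

local maximum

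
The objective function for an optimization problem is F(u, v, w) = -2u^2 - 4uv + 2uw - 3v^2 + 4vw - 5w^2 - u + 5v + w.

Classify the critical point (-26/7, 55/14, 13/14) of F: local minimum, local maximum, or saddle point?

The Hessian is constant: H = [[-4, -4, 2], [-4, -6, 4], [2, 4, -10]].
Leading principal minors: Δ₁ = -4, Δ₂ = 8, Δ₃ = -56.
The minors alternate sign starting negative (−, +, −), so H is negative definite: a local maximum.

local maximum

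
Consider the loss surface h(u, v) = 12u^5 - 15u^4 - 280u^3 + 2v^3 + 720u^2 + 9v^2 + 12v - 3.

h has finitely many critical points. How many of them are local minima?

2

h separates as a function of u plus a function of v, so ∇h=0 decouples.
∂h/∂u = 60u(u - 3)(u - 2)(u + 4) = 0 at u ∈ {-4, 0, 2, 3}; ∂h/∂v = 6(v + 1)(v + 2) = 0 at v ∈ {-2, -1}.
The Hessian is diagonal: diag(h_uu, h_vv). Second derivatives: h_uu(-4)=-10080, h_uu(0)=1440, h_uu(2)=-720, h_uu(3)=1260; h_vv(-2)=-6, h_vv(-1)=6.
Local minima occur where both diagonal entries positive: (0, -1), (3, -1). Count: 2.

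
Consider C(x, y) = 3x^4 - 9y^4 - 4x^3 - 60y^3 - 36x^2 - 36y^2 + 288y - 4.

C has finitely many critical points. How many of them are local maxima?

C separates as a function of x plus a function of y, so ∇C=0 decouples.
∂C/∂x = 12x(x - 3)(x + 2) = 0 at x ∈ {-2, 0, 3}; ∂C/∂y = -36(y - 1)(y + 2)(y + 4) = 0 at y ∈ {-4, -2, 1}.
The Hessian is diagonal: diag(C_xx, C_yy). Second derivatives: C_xx(-2)=120, C_xx(0)=-72, C_xx(3)=180; C_yy(-4)=-360, C_yy(-2)=216, C_yy(1)=-540.
Local maxima occur where both diagonal entries negative: (0, -4), (0, 1). Count: 2.

2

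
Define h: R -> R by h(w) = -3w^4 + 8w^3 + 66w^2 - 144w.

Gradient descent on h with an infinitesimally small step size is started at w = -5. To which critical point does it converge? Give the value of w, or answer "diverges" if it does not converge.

h'(w) = -12(w - 4)(w - 1)(w + 3), so h'(-5) = 1296.
Gradient descent moves in the -h' direction, i.e. w is decreasing.
There is no critical point below w=-5, and h' keeps the same sign, so the iterate runs off to −∞.

diverges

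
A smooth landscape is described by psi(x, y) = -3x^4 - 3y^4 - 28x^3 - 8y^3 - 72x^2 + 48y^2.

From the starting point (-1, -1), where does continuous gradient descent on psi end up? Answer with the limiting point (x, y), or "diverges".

(-3, 0)

psi is separable, so gradient descent decouples: x follows -∂psi/∂x, y follows -∂psi/∂y.
∂psi/∂x = -12x(x + 3)(x + 4); at x=-1 this is 72, so x decreases.
∂psi/∂y = -12y(y - 2)(y + 4); at y=-1 this is -108, so y increases.
x converges to its nearest critical value -3 (a local min of the x-part); y converges to 0. The iterate converges to (-3, 0).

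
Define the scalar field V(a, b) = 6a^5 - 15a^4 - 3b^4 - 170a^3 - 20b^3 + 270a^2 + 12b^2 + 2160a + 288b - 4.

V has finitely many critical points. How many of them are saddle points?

6

V separates as a function of a plus a function of b, so ∇V=0 decouples.
∂V/∂a = 30(a - 4)(a - 3)(a + 2)(a + 3) = 0 at a ∈ {-3, -2, 3, 4}; ∂V/∂b = -12(b - 2)(b + 3)(b + 4) = 0 at b ∈ {-4, -3, 2}.
The Hessian is diagonal: diag(V_aa, V_bb). Second derivatives: V_aa(-3)=-1260, V_aa(-2)=900, V_aa(3)=-900, V_aa(4)=1260; V_bb(-4)=-72, V_bb(-3)=60, V_bb(2)=-360.
Saddle points occur where the two diagonal entries have opposite signs: (-3, -3), (-2, -4), (-2, 2), (3, -3), (4, -4), (4, 2). Count: 6.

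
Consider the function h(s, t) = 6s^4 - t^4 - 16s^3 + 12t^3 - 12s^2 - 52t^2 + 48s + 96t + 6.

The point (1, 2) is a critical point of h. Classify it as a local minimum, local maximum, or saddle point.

local maximum

The mixed partial ∂²h/∂s∂t is 0, so the Hessian at any point is diag(h_ss, h_tt) = diag(24(3s^2 - 4s - 1), 4(-3t^2 + 18t - 26)).
At (1, 2): H = diag(-48, -8).
Both eigenvalues are negative, so H is negative definite: a local maximum.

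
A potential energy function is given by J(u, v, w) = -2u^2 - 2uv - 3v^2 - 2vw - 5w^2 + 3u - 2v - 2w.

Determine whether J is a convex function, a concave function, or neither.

J is quadratic, so its Hessian is the constant matrix H = [[-4, -2, 0], [-2, -6, -2], [0, -2, -10]].
Leading principal minors: -4, 20, -184.
Signs alternate −, +, − ⇒ H ≺ 0 ⇒ concave.

concave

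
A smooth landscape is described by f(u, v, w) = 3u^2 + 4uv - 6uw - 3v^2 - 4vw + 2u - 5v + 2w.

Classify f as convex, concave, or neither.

f is quadratic, so its Hessian is the constant matrix H = [[6, 4, -6], [4, -6, -4], [-6, -4, 0]].
Leading principal minors: 6, -52, 312.
Neither pattern holds ⇒ H is indefinite ⇒ neither convex nor concave.

neither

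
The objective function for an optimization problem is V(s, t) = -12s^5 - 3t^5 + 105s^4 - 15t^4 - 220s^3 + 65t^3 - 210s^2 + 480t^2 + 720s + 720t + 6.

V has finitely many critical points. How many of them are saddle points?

V separates as a function of s plus a function of t, so ∇V=0 decouples.
∂V/∂s = -60(s - 4)(s - 3)(s - 1)(s + 1) = 0 at s ∈ {-1, 1, 3, 4}; ∂V/∂t = -15(t - 4)(t + 1)(t + 3)(t + 4) = 0 at t ∈ {-4, -3, -1, 4}.
The Hessian is diagonal: diag(V_ss, V_tt). Second derivatives: V_ss(-1)=2400, V_ss(1)=-720, V_ss(3)=480, V_ss(4)=-900; V_tt(-4)=360, V_tt(-3)=-210, V_tt(-1)=450, V_tt(4)=-4200.
Saddle points occur where the two diagonal entries have opposite signs: (-1, -3), (-1, 4), (1, -4), (1, -1), (3, -3), (3, 4), (4, -4), (4, -1). Count: 8.

8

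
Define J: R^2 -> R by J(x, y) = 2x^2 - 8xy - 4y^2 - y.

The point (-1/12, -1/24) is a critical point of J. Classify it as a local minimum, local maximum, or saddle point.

The Hessian of J is constant: H = [[4, -8], [-8, -8]].
det(H) = 4·(-8) − (-8)² = -96.
Since det(H) < 0, H is indefinite and the critical point is a saddle point.

saddle point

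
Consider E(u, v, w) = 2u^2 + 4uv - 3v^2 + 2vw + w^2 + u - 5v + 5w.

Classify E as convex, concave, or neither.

E is quadratic, so its Hessian is the constant matrix H = [[4, 4, 0], [4, -6, 2], [0, 2, 2]].
Leading principal minors: 4, -40, -96.
Neither pattern holds ⇒ H is indefinite ⇒ neither convex nor concave.

neither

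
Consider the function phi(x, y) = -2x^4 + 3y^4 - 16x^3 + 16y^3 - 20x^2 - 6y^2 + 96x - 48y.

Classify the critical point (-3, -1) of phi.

saddle point

The mixed partial ∂²phi/∂x∂y is 0, so the Hessian at any point is diag(phi_xx, phi_yy) = diag(-8(3x^2 + 12x + 5), 12(3y^2 + 8y - 1)).
At (-3, -1): H = diag(32, -72).
The eigenvalues have opposite signs, so H is indefinite: a saddle point.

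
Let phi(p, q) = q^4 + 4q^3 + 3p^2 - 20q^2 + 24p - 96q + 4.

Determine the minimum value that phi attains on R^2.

-323

phi(p,q) separates as A(p) + B(q) + 4, so its minimum is min A + min B + 4.
A'(p) = 6p + 24 vanishes at p ∈ {-4}; B'(q) = 4(q - 3)(q + 2)(q + 4) vanishes at q ∈ {-4, -2, 3}.
Local minima of A (where A''>0): A(-4)=-48. Local minima of B: B(-4)=64, B(3)=-279.
So the global minimum of phi is A(-4) + B(3) + 4 = -48 − 279 + 4 = -323, attained at (-4, 3).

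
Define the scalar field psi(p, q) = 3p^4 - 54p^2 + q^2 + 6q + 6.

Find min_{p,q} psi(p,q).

psi(p,q) separates as A(p) + B(q) + 6, so its minimum is min A + min B + 6.
A'(p) = 12p(p - 3)(p + 3) vanishes at p ∈ {-3, 0, 3}; B'(q) = 2q + 6 vanishes at q ∈ {-3}.
Local minima of A (where A''>0): A(-3)=-243, A(3)=-243. Local minima of B: B(-3)=-9.
So the global minimum of psi is A(-3) + B(-3) + 6 = -243 − 9 + 6 = -246, attained at (-3, -3).

-246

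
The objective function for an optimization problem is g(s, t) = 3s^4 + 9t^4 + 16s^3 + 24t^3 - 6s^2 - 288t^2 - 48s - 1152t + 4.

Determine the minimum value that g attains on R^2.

-5532

g(s,t) separates as P(s) + Q(t) + 4, so its minimum is min P + min Q + 4.
P'(s) = 12(s - 1)(s + 1)(s + 4) vanishes at s ∈ {-4, -1, 1}; Q'(t) = 36(t - 4)(t + 2)(t + 4) vanishes at t ∈ {-4, -2, 4}.
Local minima of P (where P''>0): P(-4)=-160, P(1)=-35. Local minima of Q: Q(-4)=768, Q(4)=-5376.
So the global minimum of g is P(-4) + Q(4) + 4 = -160 − 5376 + 4 = -5532, attained at (-4, 4).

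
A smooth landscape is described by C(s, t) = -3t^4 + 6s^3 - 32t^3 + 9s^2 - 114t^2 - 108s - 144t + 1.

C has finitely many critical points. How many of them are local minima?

1

C separates as a function of s plus a function of t, so ∇C=0 decouples.
∂C/∂s = 18(s - 2)(s + 3) = 0 at s ∈ {-3, 2}; ∂C/∂t = -12(t + 1)(t + 3)(t + 4) = 0 at t ∈ {-4, -3, -1}.
The Hessian is diagonal: diag(C_ss, C_tt). Second derivatives: C_ss(-3)=-90, C_ss(2)=90; C_tt(-4)=-36, C_tt(-3)=24, C_tt(-1)=-72.
Local minima occur where both diagonal entries positive: (2, -3). Count: 1.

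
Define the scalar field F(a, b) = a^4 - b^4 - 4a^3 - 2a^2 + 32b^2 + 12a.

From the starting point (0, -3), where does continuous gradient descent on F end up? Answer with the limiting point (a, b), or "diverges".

F is separable, so gradient descent decouples: a follows -∂F/∂a, b follows -∂F/∂b.
∂F/∂a = 4(a - 3)(a - 1)(a + 1); at a=0 this is 12, so a decreases.
∂F/∂b = -4b(b - 4)(b + 4); at b=-3 this is -84, so b increases.
a converges to its nearest critical value -1 (a local min of the a-part); b converges to 0. The iterate converges to (-1, 0).

(-1, 0)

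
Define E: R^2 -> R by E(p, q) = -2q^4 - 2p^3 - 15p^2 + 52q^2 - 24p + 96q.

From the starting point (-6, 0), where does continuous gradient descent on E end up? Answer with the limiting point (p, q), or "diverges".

(-4, -1)

E is separable, so gradient descent decouples: p follows -∂E/∂p, q follows -∂E/∂q.
∂E/∂p = -6(p + 1)(p + 4); at p=-6 this is -60, so p increases.
∂E/∂q = -8(q - 4)(q + 1)(q + 3); at q=0 this is 96, so q decreases.
p converges to its nearest critical value -4 (a local min of the p-part); q converges to -1. The iterate converges to (-4, -1).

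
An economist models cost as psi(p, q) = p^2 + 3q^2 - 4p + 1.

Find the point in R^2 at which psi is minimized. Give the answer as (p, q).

(2, 0)

psi(p,q) separates as A(p) + B(q) + 1, so its minimum is min A + min B + 1.
A'(p) = 2p - 4 vanishes at p ∈ {2}; B'(q) = 6q vanishes at q ∈ {0}.
Local minima of A (where A''>0): A(2)=-4. Local minima of B: B(0)=0.
So the global minimum of psi is A(2) + B(0) + 1 = -4 + 0 + 1 = -3, attained at (2, 0).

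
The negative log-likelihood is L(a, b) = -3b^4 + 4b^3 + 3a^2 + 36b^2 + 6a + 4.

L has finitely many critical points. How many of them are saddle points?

2

L separates as a function of a plus a function of b, so ∇L=0 decouples.
∂L/∂a = 6(a + 1) = 0 at a ∈ {-1}; ∂L/∂b = -12b(b - 3)(b + 2) = 0 at b ∈ {-2, 0, 3}.
The Hessian is diagonal: diag(L_aa, L_bb). Second derivatives: L_aa(-1)=6; L_bb(-2)=-120, L_bb(0)=72, L_bb(3)=-180.
Saddle points occur where the two diagonal entries have opposite signs: (-1, -2), (-1, 3). Count: 2.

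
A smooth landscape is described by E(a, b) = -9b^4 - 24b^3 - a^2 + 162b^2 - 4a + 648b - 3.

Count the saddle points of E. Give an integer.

E separates as a function of a plus a function of b, so ∇E=0 decouples.
∂E/∂a = -2(a + 2) = 0 at a ∈ {-2}; ∂E/∂b = -36(b - 3)(b + 2)(b + 3) = 0 at b ∈ {-3, -2, 3}.
The Hessian is diagonal: diag(E_aa, E_bb). Second derivatives: E_aa(-2)=-2; E_bb(-3)=-216, E_bb(-2)=180, E_bb(3)=-1080.
Saddle points occur where the two diagonal entries have opposite signs: (-2, -2). Count: 1.

1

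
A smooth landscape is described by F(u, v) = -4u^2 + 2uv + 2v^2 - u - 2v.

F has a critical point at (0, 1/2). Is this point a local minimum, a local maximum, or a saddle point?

The Hessian of F is constant: H = [[-8, 2], [2, 4]].
det(H) = (-8)·4 − 2² = -36.
Since det(H) < 0, H is indefinite and the critical point is a saddle point.

saddle point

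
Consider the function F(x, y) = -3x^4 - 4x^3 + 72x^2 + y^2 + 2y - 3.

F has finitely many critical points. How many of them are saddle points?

2

F separates as a function of x plus a function of y, so ∇F=0 decouples.
∂F/∂x = -12x(x - 3)(x + 4) = 0 at x ∈ {-4, 0, 3}; ∂F/∂y = 2(y + 1) = 0 at y ∈ {-1}.
The Hessian is diagonal: diag(F_xx, F_yy). Second derivatives: F_xx(-4)=-336, F_xx(0)=144, F_xx(3)=-252; F_yy(-1)=2.
Saddle points occur where the two diagonal entries have opposite signs: (-4, -1), (3, -1). Count: 2.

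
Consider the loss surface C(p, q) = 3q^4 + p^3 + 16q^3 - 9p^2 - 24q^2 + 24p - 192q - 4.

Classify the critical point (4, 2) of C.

local minimum

The mixed partial ∂²C/∂p∂q is 0, so the Hessian at any point is diag(C_pp, C_qq) = diag(6(p - 3), 12(3q^2 + 8q - 4)).
At (4, 2): H = diag(6, 288).
Both eigenvalues are positive, so H is positive definite: a local minimum.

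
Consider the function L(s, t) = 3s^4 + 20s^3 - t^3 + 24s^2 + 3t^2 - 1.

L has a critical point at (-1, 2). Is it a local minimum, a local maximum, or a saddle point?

local maximum

The mixed partial ∂²L/∂s∂t is 0, so the Hessian at any point is diag(L_ss, L_tt) = diag(12(3s^2 + 10s + 4), 6(-t + 1)).
At (-1, 2): H = diag(-36, -6).
Both eigenvalues are negative, so H is negative definite: a local maximum.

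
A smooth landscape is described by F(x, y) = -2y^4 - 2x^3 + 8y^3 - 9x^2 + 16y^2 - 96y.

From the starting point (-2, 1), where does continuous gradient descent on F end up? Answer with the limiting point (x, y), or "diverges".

F is separable, so gradient descent decouples: x follows -∂F/∂x, y follows -∂F/∂y.
∂F/∂x = -6x(x + 3); at x=-2 this is 12, so x decreases.
∂F/∂y = -8(y - 3)(y - 2)(y + 2); at y=1 this is -48, so y increases.
x converges to its nearest critical value -3 (a local min of the x-part); y converges to 2. The iterate converges to (-3, 2).

(-3, 2)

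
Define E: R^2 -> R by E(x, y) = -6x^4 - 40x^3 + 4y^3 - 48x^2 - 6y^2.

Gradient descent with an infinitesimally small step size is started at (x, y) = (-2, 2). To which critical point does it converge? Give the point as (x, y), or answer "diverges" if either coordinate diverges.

E is separable, so gradient descent decouples: x follows -∂E/∂x, y follows -∂E/∂y.
∂E/∂x = -24x(x + 1)(x + 4); at x=-2 this is -96, so x increases.
∂E/∂y = 12y(y - 1); at y=2 this is 24, so y decreases.
x converges to its nearest critical value -1 (a local min of the x-part); y converges to 1. The iterate converges to (-1, 1).

(-1, 1)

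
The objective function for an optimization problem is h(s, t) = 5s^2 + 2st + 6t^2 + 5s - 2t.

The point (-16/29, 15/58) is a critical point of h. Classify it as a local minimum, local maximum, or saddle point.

The Hessian of h is constant: H = [[10, 2], [2, 12]].
det(H) = 10·12 − 2² = 116.
det(H) > 0 and tr(H) = 22 > 0, so H is positive definite and the point is a local minimum.

local minimum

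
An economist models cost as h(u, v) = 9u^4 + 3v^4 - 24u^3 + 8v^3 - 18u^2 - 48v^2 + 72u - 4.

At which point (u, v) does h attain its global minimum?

h(u,v) separates as P(u) + Q(v) − 4, so its minimum is min P + min Q − 4.
P'(u) = 36(u - 2)(u - 1)(u + 1) vanishes at u ∈ {-1, 1, 2}; Q'(v) = 12v(v - 2)(v + 4) vanishes at v ∈ {-4, 0, 2}.
Local minima of P (where P''>0): P(-1)=-57, P(2)=24. Local minima of Q: Q(-4)=-512, Q(2)=-80.
So the global minimum of h is P(-1) + Q(-4) − 4 = -57 − 512 − 4 = -573, attained at (-1, -4).

(-1, -4)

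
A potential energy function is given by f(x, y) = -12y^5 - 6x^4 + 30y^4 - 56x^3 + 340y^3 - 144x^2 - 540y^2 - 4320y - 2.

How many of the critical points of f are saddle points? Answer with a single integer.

f separates as a function of x plus a function of y, so ∇f=0 decouples.
∂f/∂x = -24x(x + 3)(x + 4) = 0 at x ∈ {-4, -3, 0}; ∂f/∂y = -60(y - 4)(y - 3)(y + 2)(y + 3) = 0 at y ∈ {-3, -2, 3, 4}.
The Hessian is diagonal: diag(f_xx, f_yy). Second derivatives: f_xx(-4)=-96, f_xx(-3)=72, f_xx(0)=-288; f_yy(-3)=2520, f_yy(-2)=-1800, f_yy(3)=1800, f_yy(4)=-2520.
Saddle points occur where the two diagonal entries have opposite signs: (-4, -3), (-4, 3), (-3, -2), (-3, 4), (0, -3), (0, 3). Count: 6.

6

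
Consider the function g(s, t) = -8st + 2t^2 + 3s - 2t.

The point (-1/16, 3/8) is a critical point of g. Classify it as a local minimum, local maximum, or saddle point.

The Hessian of g is constant: H = [[0, -8], [-8, 4]].
det(H) = 0·4 − (-8)² = -64.
Since det(H) < 0, H is indefinite and the critical point is a saddle point.

saddle point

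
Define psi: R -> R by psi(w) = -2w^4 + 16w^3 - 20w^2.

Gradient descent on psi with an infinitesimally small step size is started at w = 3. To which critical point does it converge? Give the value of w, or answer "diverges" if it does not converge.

psi'(w) = -8w(w - 5)(w - 1), so psi'(3) = 96.
Gradient descent moves in the -psi' direction, i.e. w is decreasing.
The nearest critical point in that direction is w = 1, where psi'' = 32 > 0 (a local minimum). The iterate converges there.

1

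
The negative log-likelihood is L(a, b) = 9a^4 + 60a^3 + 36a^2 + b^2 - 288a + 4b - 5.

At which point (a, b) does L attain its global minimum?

(1, -2)

L(a,b) separates as P(a) + Q(b) − 5, so its minimum is min P + min Q − 5.
P'(a) = 36(a - 1)(a + 2)(a + 4) vanishes at a ∈ {-4, -2, 1}; Q'(b) = 2b + 4 vanishes at b ∈ {-2}.
Local minima of P (where P''>0): P(-4)=192, P(1)=-183. Local minima of Q: Q(-2)=-4.
So the global minimum of L is P(1) + Q(-2) − 5 = -183 − 4 − 5 = -192, attained at (1, -2).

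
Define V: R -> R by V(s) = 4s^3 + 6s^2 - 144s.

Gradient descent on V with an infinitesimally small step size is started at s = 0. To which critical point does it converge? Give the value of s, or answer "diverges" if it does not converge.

V'(s) = 12(s - 3)(s + 4), so V'(0) = -144.
Gradient descent moves in the -V' direction, i.e. s is increasing.
The nearest critical point in that direction is s = 3, where V'' = 84 > 0 (a local minimum). The iterate converges there.

3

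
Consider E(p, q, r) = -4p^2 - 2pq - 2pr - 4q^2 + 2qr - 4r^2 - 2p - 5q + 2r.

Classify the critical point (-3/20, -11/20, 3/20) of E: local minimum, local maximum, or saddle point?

local maximum

The Hessian is constant: H = [[-8, -2, -2], [-2, -8, 2], [-2, 2, -8]].
Leading principal minors: Δ₁ = -8, Δ₂ = 60, Δ₃ = -400.
The minors alternate sign starting negative (−, +, −), so H is negative definite: a local maximum.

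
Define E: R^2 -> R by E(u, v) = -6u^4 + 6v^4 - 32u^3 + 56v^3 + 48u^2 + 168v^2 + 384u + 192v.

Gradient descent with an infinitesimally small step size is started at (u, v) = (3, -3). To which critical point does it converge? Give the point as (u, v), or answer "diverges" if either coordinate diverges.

E is separable, so gradient descent decouples: u follows -∂E/∂u, v follows -∂E/∂v.
∂E/∂u = -24(u - 2)(u + 2)(u + 4); at u=3 this is -840, so u increases.
∂E/∂v = 24(v + 1)(v + 2)(v + 4); at v=-3 this is 48, so v decreases.
The u-coordinate has no critical point in that direction and runs off to infinity.

diverges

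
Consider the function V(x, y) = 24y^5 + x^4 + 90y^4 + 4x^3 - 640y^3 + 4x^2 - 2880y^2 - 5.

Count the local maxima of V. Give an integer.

V separates as a function of x plus a function of y, so ∇V=0 decouples.
∂V/∂x = 4x(x + 1)(x + 2) = 0 at x ∈ {-2, -1, 0}; ∂V/∂y = 120y(y - 4)(y + 3)(y + 4) = 0 at y ∈ {-4, -3, 0, 4}.
The Hessian is diagonal: diag(V_xx, V_yy). Second derivatives: V_xx(-2)=8, V_xx(-1)=-4, V_xx(0)=8; V_yy(-4)=-3840, V_yy(-3)=2520, V_yy(0)=-5760, V_yy(4)=26880.
Local maxima occur where both diagonal entries negative: (-1, -4), (-1, 0). Count: 2.

2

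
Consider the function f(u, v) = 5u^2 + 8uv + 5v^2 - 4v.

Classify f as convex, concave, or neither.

f is quadratic, so its Hessian is the constant matrix H = [[10, 8], [8, 10]].
det(H) = 36, tr(H) = 20.
det(H) > 0 and tr(H) > 0, so H is positive definite everywhere: convex.

convex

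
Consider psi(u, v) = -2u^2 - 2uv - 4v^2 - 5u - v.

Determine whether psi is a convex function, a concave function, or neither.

psi is quadratic, so its Hessian is the constant matrix H = [[-4, -2], [-2, -8]].
det(H) = 28, tr(H) = -12.
det(H) > 0 and tr(H) < 0, so H is negative definite everywhere: concave.

concave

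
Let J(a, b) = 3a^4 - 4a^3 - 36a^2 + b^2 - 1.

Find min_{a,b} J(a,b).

J(a,b) separates as P(a) + Q(b) − 1, so its minimum is min P + min Q − 1.
P'(a) = 12a(a - 3)(a + 2) vanishes at a ∈ {-2, 0, 3}; Q'(b) = 2b vanishes at b ∈ {0}.
Local minima of P (where P''>0): P(-2)=-64, P(3)=-189. Local minima of Q: Q(0)=0.
So the global minimum of J is P(3) + Q(0) − 1 = -189 + 0 − 1 = -190, attained at (3, 0).

-190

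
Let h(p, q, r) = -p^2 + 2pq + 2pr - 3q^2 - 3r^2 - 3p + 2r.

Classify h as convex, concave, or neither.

h is quadratic, so its Hessian is the constant matrix H = [[-2, 2, 2], [2, -6, 0], [2, 0, -6]].
Leading principal minors: -2, 8, -24.
Signs alternate −, +, − ⇒ H ≺ 0 ⇒ concave.

concave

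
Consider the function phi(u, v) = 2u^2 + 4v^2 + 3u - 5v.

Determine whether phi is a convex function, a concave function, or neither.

phi is quadratic, so its Hessian is the constant matrix H = [[4, 0], [0, 8]].
det(H) = 32, tr(H) = 12.
det(H) > 0 and tr(H) > 0, so H is positive definite everywhere: convex.

convex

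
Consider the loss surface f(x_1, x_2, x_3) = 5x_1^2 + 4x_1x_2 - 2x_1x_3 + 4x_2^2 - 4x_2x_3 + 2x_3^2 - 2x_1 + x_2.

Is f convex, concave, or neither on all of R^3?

f is quadratic, so its Hessian is the constant matrix H = [[10, 4, -2], [4, 8, -4], [-2, -4, 4]].
Leading principal minors: 10, 64, 128.
All positive ⇒ H ≻ 0 ⇒ convex.

convex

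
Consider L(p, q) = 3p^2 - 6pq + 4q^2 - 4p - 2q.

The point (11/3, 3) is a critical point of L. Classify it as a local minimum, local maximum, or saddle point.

local minimum

The Hessian of L is constant: H = [[6, -6], [-6, 8]].
det(H) = 6·8 − (-6)² = 12.
det(H) > 0 and tr(H) = 14 > 0, so H is positive definite and the point is a local minimum.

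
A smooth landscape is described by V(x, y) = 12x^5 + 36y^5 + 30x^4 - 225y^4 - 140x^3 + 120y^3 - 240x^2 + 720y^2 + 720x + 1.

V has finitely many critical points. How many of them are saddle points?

8

V separates as a function of x plus a function of y, so ∇V=0 decouples.
∂V/∂x = 60(x - 2)(x - 1)(x + 2)(x + 3) = 0 at x ∈ {-3, -2, 1, 2}; ∂V/∂y = 180y(y - 4)(y - 2)(y + 1) = 0 at y ∈ {-1, 0, 2, 4}.
The Hessian is diagonal: diag(V_xx, V_yy). Second derivatives: V_xx(-3)=-1200, V_xx(-2)=720, V_xx(1)=-720, V_xx(2)=1200; V_yy(-1)=-2700, V_yy(0)=1440, V_yy(2)=-2160, V_yy(4)=7200.
Saddle points occur where the two diagonal entries have opposite signs: (-3, 0), (-3, 4), (-2, -1), (-2, 2), (1, 0), (1, 4), (2, -1), (2, 2). Count: 8.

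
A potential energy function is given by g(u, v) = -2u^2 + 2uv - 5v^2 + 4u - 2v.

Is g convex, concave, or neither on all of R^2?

g is quadratic, so its Hessian is the constant matrix H = [[-4, 2], [2, -10]].
det(H) = 36, tr(H) = -14.
det(H) > 0 and tr(H) < 0, so H is negative definite everywhere: concave.

concave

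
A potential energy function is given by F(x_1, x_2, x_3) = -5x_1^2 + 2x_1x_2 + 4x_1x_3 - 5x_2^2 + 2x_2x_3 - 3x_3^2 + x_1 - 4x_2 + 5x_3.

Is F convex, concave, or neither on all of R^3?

concave

F is quadratic, so its Hessian is the constant matrix H = [[-10, 2, 4], [2, -10, 2], [4, 2, -6]].
Leading principal minors: -10, 96, -344.
Signs alternate −, +, − ⇒ H ≺ 0 ⇒ concave.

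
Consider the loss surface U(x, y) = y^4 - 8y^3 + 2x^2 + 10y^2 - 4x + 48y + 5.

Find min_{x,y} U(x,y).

U(x,y) separates as P(x) + Q(y) + 5, so its minimum is min P + min Q + 5.
P'(x) = 4x - 4 vanishes at x ∈ {1}; Q'(y) = 4(y - 4)(y - 3)(y + 1) vanishes at y ∈ {-1, 3, 4}.
Local minima of P (where P''>0): P(1)=-2. Local minima of Q: Q(-1)=-29, Q(4)=96.
So the global minimum of U is P(1) + Q(-1) + 5 = -2 − 29 + 5 = -26, attained at (1, -1).

-26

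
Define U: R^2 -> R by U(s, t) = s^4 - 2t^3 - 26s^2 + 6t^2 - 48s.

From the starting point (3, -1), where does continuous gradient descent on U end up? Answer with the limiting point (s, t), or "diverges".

U is separable, so gradient descent decouples: s follows -∂U/∂s, t follows -∂U/∂t.
∂U/∂s = 4(s - 4)(s + 1)(s + 3); at s=3 this is -96, so s increases.
∂U/∂t = -6t(t - 2); at t=-1 this is -18, so t increases.
s converges to its nearest critical value 4 (a local min of the s-part); t converges to 0. The iterate converges to (4, 0).

(4, 0)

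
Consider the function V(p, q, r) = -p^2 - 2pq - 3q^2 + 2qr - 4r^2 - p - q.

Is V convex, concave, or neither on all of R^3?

V is quadratic, so its Hessian is the constant matrix H = [[-2, -2, 0], [-2, -6, 2], [0, 2, -8]].
Leading principal minors: -2, 8, -56.
Signs alternate −, +, − ⇒ H ≺ 0 ⇒ concave.

concave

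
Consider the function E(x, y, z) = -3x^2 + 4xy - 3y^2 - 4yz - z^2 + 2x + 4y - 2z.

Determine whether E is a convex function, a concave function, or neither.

neither

E is quadratic, so its Hessian is the constant matrix H = [[-6, 4, 0], [4, -6, -4], [0, -4, -2]].
Leading principal minors: -6, 20, 56.
Neither pattern holds ⇒ H is indefinite ⇒ neither convex nor concave.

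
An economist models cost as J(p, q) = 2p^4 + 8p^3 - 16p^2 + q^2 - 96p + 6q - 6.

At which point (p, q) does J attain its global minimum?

(2, -3)

J(p,q) separates as A(p) + B(q) − 6, so its minimum is min A + min B − 6.
A'(p) = 8(p - 2)(p + 2)(p + 3) vanishes at p ∈ {-3, -2, 2}; B'(q) = 2q + 6 vanishes at q ∈ {-3}.
Local minima of A (where A''>0): A(-3)=90, A(2)=-160. Local minima of B: B(-3)=-9.
So the global minimum of J is A(2) + B(-3) − 6 = -160 − 9 − 6 = -175, attained at (2, -3).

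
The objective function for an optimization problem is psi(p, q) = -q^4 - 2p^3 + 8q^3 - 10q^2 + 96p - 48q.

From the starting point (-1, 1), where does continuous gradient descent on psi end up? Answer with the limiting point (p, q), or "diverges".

(-4, 3)

psi is separable, so gradient descent decouples: p follows -∂psi/∂p, q follows -∂psi/∂q.
∂psi/∂p = -6(p - 4)(p + 4); at p=-1 this is 90, so p decreases.
∂psi/∂q = -4(q - 4)(q - 3)(q + 1); at q=1 this is -48, so q increases.
p converges to its nearest critical value -4 (a local min of the p-part); q converges to 3. The iterate converges to (-4, 3).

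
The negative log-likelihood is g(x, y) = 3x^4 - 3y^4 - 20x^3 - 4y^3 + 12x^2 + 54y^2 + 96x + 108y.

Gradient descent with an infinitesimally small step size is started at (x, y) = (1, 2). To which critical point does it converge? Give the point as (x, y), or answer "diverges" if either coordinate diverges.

g is separable, so gradient descent decouples: x follows -∂g/∂x, y follows -∂g/∂y.
∂g/∂x = 12(x - 4)(x - 2)(x + 1); at x=1 this is 72, so x decreases.
∂g/∂y = -12(y - 3)(y + 1)(y + 3); at y=2 this is 180, so y decreases.
x converges to its nearest critical value -1 (a local min of the x-part); y converges to -1. The iterate converges to (-1, -1).

(-1, -1)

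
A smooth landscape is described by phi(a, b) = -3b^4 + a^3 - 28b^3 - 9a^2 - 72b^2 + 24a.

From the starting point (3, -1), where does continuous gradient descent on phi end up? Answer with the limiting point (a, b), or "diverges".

(4, -3)

phi is separable, so gradient descent decouples: a follows -∂phi/∂a, b follows -∂phi/∂b.
∂phi/∂a = 3(a - 4)(a - 2); at a=3 this is -3, so a increases.
∂phi/∂b = -12b(b + 3)(b + 4); at b=-1 this is 72, so b decreases.
a converges to its nearest critical value 4 (a local min of the a-part); b converges to -3. The iterate converges to (4, -3).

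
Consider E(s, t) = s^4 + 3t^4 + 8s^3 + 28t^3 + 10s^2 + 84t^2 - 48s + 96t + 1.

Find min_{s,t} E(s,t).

E(s,t) separates as P(s) + Q(t) + 1, so its minimum is min P + min Q + 1.
P'(s) = 4(s - 1)(s + 3)(s + 4) vanishes at s ∈ {-4, -3, 1}; Q'(t) = 12(t + 1)(t + 2)(t + 4) vanishes at t ∈ {-4, -2, -1}.
Local minima of P (where P''>0): P(-4)=96, P(1)=-29. Local minima of Q: Q(-4)=-64, Q(-1)=-37.
So the global minimum of E is P(1) + Q(-4) + 1 = -29 − 64 + 1 = -92, attained at (1, -4).

-92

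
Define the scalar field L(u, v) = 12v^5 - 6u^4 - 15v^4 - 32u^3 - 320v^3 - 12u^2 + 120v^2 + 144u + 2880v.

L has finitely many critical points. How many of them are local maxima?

L separates as a function of u plus a function of v, so ∇L=0 decouples.
∂L/∂u = -24(u - 1)(u + 2)(u + 3) = 0 at u ∈ {-3, -2, 1}; ∂L/∂v = 60(v - 4)(v - 2)(v + 2)(v + 3) = 0 at v ∈ {-3, -2, 2, 4}.
The Hessian is diagonal: diag(L_uu, L_vv). Second derivatives: L_uu(-3)=-96, L_uu(-2)=72, L_uu(1)=-288; L_vv(-3)=-2100, L_vv(-2)=1440, L_vv(2)=-2400, L_vv(4)=5040.
Local maxima occur where both diagonal entries negative: (-3, -3), (-3, 2), (1, -3), (1, 2). Count: 4.

4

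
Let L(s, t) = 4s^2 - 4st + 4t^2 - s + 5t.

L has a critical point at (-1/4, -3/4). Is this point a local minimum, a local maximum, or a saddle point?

local minimum

The Hessian of L is constant: H = [[8, -4], [-4, 8]].
det(H) = 8·8 − (-4)² = 48.
det(H) > 0 and tr(H) = 16 > 0, so H is positive definite and the point is a local minimum.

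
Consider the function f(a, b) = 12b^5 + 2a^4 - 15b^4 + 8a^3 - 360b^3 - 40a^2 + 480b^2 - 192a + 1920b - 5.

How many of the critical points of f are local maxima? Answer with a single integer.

f separates as a function of a plus a function of b, so ∇f=0 decouples.
∂f/∂a = 8(a - 3)(a + 2)(a + 4) = 0 at a ∈ {-4, -2, 3}; ∂f/∂b = 60(b - 4)(b - 2)(b + 1)(b + 4) = 0 at b ∈ {-4, -1, 2, 4}.
The Hessian is diagonal: diag(f_aa, f_bb). Second derivatives: f_aa(-4)=112, f_aa(-2)=-80, f_aa(3)=280; f_bb(-4)=-8640, f_bb(-1)=2700, f_bb(2)=-2160, f_bb(4)=4800.
Local maxima occur where both diagonal entries negative: (-2, -4), (-2, 2). Count: 2.

2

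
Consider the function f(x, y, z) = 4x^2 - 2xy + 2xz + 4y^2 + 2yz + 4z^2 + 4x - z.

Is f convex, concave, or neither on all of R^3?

f is quadratic, so its Hessian is the constant matrix H = [[8, -2, 2], [-2, 8, 2], [2, 2, 8]].
Leading principal minors: 8, 60, 400.
All positive ⇒ H ≻ 0 ⇒ convex.

convex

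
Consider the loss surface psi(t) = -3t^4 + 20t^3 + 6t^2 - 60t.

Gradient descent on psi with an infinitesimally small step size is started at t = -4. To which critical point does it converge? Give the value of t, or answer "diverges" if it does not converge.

diverges

psi'(t) = -12(t - 5)(t - 1)(t + 1), so psi'(-4) = 1620.
Gradient descent moves in the -psi' direction, i.e. t is decreasing.
There is no critical point below t=-4, and psi' keeps the same sign, so the iterate runs off to −∞.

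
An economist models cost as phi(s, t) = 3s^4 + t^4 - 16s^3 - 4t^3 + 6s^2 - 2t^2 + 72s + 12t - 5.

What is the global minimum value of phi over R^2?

phi(s,t) separates as P(s) + Q(t) − 5, so its minimum is min P + min Q − 5.
P'(s) = 12(s - 3)(s - 2)(s + 1) vanishes at s ∈ {-1, 2, 3}; Q'(t) = 4(t - 3)(t - 1)(t + 1) vanishes at t ∈ {-1, 1, 3}.
Local minima of P (where P''>0): P(-1)=-47, P(3)=81. Local minima of Q: Q(-1)=-9, Q(3)=-9.
So the global minimum of phi is P(-1) + Q(-1) − 5 = -47 − 9 − 5 = -61, attained at (-1, -1).

-61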